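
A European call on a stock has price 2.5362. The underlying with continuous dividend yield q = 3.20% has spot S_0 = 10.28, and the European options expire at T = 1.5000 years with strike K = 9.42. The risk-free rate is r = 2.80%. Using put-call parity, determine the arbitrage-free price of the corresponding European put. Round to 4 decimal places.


Answer: Put price = 1.7705

Derivation:
Put-call parity: C - P = S_0 * exp(-qT) - K * exp(-rT).
S_0 * exp(-qT) = 10.2800 * 0.95313379 = 9.79821533
K * exp(-rT) = 9.4200 * 0.95886978 = 9.03255333
P = C - S*exp(-qT) + K*exp(-rT)
P = 2.5362 - 9.79821533 + 9.03255333 = 1.7705


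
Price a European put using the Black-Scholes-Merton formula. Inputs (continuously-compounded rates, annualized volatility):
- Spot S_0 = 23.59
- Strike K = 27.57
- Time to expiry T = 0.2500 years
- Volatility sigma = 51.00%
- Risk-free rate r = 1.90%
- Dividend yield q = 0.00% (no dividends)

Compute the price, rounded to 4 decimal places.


Answer: Price = 4.9518

Derivation:
d1 = (ln(S/K) + (r - q + 0.5*sigma^2) * T) / (sigma * sqrt(T)) = -0.46526601
d2 = d1 - sigma * sqrt(T) = -0.72026601
exp(-rT) = 0.99526126; exp(-qT) = 1.00000000
P = K * exp(-rT) * N(-d2) - S_0 * exp(-qT) * N(-d1)
N(-d1) = 0.67912951; N(-d2) = 0.76431938
P = 27.5700 * 0.99526126 * 0.76431938 - 23.5900 * 1.00000000 * 0.67912951 = 4.9518


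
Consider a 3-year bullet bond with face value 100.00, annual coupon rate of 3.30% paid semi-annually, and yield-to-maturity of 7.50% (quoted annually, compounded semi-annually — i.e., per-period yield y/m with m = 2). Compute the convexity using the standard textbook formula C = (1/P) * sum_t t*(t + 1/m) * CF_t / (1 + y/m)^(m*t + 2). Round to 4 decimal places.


Coupon per period c = face * coupon_rate / m = 1.650000
Periods per year m = 2; per-period yield y/m = 0.037500
Number of cashflows N = 6
Cashflows (t years, CF_t, discount factor 1/(1+y/m)^(m*t), PV):
  t = 0.5000: CF_t = 1.650000, DF = 0.963855, PV = 1.590361
  t = 1.0000: CF_t = 1.650000, DF = 0.929017, PV = 1.532879
  t = 1.5000: CF_t = 1.650000, DF = 0.895438, PV = 1.477473
  t = 2.0000: CF_t = 1.650000, DF = 0.863073, PV = 1.424071
  t = 2.5000: CF_t = 1.650000, DF = 0.831878, PV = 1.372598
  t = 3.0000: CF_t = 101.650000, DF = 0.801810, PV = 81.503968
Price P = sum_t PV_t = 88.901350
Convexity numerator sum_t t*(t + 1/m) * CF_t / (1+y/m)^(m*t + 2):
  t = 0.5000: term = 0.738737
  t = 1.0000: term = 2.136106
  t = 1.5000: term = 4.117795
  t = 2.0000: term = 6.614931
  t = 2.5000: term = 9.563756
  t = 3.0000: term = 795.045235
Convexity = (1/P) * sum = 818.216559 / 88.901350 = 9.203646

Answer: Convexity = 9.2036


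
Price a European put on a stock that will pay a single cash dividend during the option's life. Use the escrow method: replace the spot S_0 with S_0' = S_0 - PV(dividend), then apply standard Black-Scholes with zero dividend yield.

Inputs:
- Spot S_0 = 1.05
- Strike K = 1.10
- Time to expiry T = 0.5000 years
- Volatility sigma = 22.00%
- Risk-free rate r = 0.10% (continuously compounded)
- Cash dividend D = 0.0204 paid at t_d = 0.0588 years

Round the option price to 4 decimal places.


PV(D) = D * exp(-r * t_d) = 0.0204 * 0.99994120 = 0.02039880
S_0' = S_0 - PV(D) = 1.0500 - 0.02039880 = 1.02960120
d1 = (ln(S_0'/K) + (r + sigma^2/2)*T) / (sigma*sqrt(T)) = -0.34415940
d2 = d1 - sigma*sqrt(T) = -0.49972289
exp(-rT) = 0.99950012
N(-d1) = 0.63463679; N(-d2) = 0.69136489
P = K * exp(-rT) * N(-d2) - S_0' * N(-d1) = 1.1000 * 0.99950012 * 0.69136489 - 1.02960120 * 0.63463679 = 0.1067

Answer: Price = 0.1067


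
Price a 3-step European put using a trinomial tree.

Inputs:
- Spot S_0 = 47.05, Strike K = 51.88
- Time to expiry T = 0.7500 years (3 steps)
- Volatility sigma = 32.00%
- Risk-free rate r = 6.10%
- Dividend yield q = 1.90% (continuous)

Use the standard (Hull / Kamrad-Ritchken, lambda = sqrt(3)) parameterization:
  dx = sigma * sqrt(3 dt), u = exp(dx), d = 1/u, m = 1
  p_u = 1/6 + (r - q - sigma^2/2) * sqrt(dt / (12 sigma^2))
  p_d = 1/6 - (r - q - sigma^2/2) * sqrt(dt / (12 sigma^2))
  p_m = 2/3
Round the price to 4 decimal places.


dt = T/N = 0.250000; dx = sigma*sqrt(3*dt) = 0.277128
u = exp(dx) = 1.319335; d = 1/u = 0.757957
p_u = 0.162517, p_m = 0.666667, p_d = 0.170816
Discount per step: exp(-r*dt) = 0.984866
Stock lattice S(k, j) with j the centered position index:
  k=0: S(0,+0) = 47.0500
  k=1: S(1,-1) = 35.6619; S(1,+0) = 47.0500; S(1,+1) = 62.0747
  k=2: S(2,-2) = 27.0302; S(2,-1) = 35.6619; S(2,+0) = 47.0500; S(2,+1) = 62.0747; S(2,+2) = 81.8974
  k=3: S(3,-3) = 20.4877; S(3,-2) = 27.0302; S(3,-1) = 35.6619; S(3,+0) = 47.0500; S(3,+1) = 62.0747; S(3,+2) = 81.8974; S(3,+3) = 108.0501
Terminal payoffs V(N, j) = max(K - S_T, 0):
  V(3,-3) = 31.392264; V(3,-2) = 24.849804; V(3,-1) = 16.218106; V(3,+0) = 4.830000; V(3,+1) = 0.000000; V(3,+2) = 0.000000; V(3,+3) = 0.000000
Backward induction: V(k, j) = exp(-r*dt) * [p_u * V(k+1, j+1) + p_m * V(k+1, j) + p_d * V(k+1, j-1)]
  V(2,-2) = exp(-r*dt) * [p_u*16.218106 + p_m*24.849804 + p_d*31.392264] = 24.192798
  V(2,-1) = exp(-r*dt) * [p_u*4.830000 + p_m*16.218106 + p_d*24.849804] = 15.602026
  V(2,+0) = exp(-r*dt) * [p_u*0.000000 + p_m*4.830000 + p_d*16.218106] = 5.899659
  V(2,+1) = exp(-r*dt) * [p_u*0.000000 + p_m*0.000000 + p_d*4.830000] = 0.812557
  V(2,+2) = exp(-r*dt) * [p_u*0.000000 + p_m*0.000000 + p_d*0.000000] = 0.000000
  V(1,-1) = exp(-r*dt) * [p_u*5.899659 + p_m*15.602026 + p_d*24.192798] = 15.258201
  V(1,+0) = exp(-r*dt) * [p_u*0.812557 + p_m*5.899659 + p_d*15.602026] = 6.628384
  V(1,+1) = exp(-r*dt) * [p_u*0.000000 + p_m*0.812557 + p_d*5.899659] = 1.526013
  V(0,+0) = exp(-r*dt) * [p_u*1.526013 + p_m*6.628384 + p_d*15.258201] = 7.163200

Answer: Price = V(0,0) = 7.1632


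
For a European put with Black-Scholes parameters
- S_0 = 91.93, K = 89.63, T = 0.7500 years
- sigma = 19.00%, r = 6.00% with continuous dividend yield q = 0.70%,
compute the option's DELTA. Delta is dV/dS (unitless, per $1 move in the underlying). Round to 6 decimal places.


Answer: Delta = -0.314728

Derivation:
d1 = 0.4778322970; d2 = 0.3132874703
phi(d1) = 0.3559018155; exp(-qT) = 0.9947637572; exp(-rT) = 0.9559974818
N(-d1) = 0.3163847859
Delta = -exp(-qT) * N(-d1) = -0.9947637572 * 0.3163847859 = -0.314728


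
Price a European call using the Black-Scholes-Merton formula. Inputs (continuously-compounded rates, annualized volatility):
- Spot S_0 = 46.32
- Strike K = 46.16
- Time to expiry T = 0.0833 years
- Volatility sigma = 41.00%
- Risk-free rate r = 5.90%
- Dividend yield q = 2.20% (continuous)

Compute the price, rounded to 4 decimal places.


Answer: Price = 2.3284

Derivation:
d1 = (ln(S/K) + (r - q + 0.5*sigma^2) * T) / (sigma * sqrt(T)) = 0.11445380
d2 = d1 - sigma * sqrt(T) = -0.00387934
exp(-rT) = 0.99509736; exp(-qT) = 0.99816908
C = S_0 * exp(-qT) * N(d1) - K * exp(-rT) * N(d2)
N(d1) = 0.54556096; N(d2) = 0.49845237
C = 46.3200 * 0.99816908 * 0.54556096 - 46.1600 * 0.99509736 * 0.49845237 = 2.3284


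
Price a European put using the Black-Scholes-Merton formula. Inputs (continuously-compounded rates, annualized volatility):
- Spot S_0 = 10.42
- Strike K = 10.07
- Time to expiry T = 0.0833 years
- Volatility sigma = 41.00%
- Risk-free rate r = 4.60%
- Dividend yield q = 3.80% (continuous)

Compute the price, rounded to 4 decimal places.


d1 = (ln(S/K) + (r - q + 0.5*sigma^2) * T) / (sigma * sqrt(T)) = 0.35352816
d2 = d1 - sigma * sqrt(T) = 0.23519503
exp(-rT) = 0.99617553; exp(-qT) = 0.99683960
P = K * exp(-rT) * N(-d2) - S_0 * exp(-qT) * N(-d1)
N(-d1) = 0.36184626; N(-d2) = 0.40702868
P = 10.0700 * 0.99617553 * 0.40702868 - 10.4200 * 0.99683960 * 0.36184626 = 0.3246

Answer: Price = 0.3246


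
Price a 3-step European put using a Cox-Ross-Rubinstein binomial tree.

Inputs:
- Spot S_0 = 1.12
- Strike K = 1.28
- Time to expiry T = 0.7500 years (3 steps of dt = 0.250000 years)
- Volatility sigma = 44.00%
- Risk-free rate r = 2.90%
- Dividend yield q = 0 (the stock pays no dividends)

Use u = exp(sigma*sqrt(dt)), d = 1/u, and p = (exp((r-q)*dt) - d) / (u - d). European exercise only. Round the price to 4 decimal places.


Answer: Price = V(0,0) = 0.2568

Derivation:
dt = T/N = 0.250000
u = exp(sigma*sqrt(dt)) = 1.246077; d = 1/u = 0.802519
p = (exp((r-q)*dt) - d) / (u - d) = 0.461625
Discount per step: exp(-r*dt) = 0.992776
Stock lattice S(k, i) with i counting down-moves:
  k=0: S(0,0) = 1.1200
  k=1: S(1,0) = 1.3956; S(1,1) = 0.8988
  k=2: S(2,0) = 1.7390; S(2,1) = 1.1200; S(2,2) = 0.7213
  k=3: S(3,0) = 2.1670; S(3,1) = 1.3956; S(3,2) = 0.8988; S(3,3) = 0.5789
Terminal payoffs V(N, i) = max(K - S_T, 0):
  V(3,0) = 0.000000; V(3,1) = 0.000000; V(3,2) = 0.381179; V(3,3) = 0.701127
Backward induction: V(k, i) = exp(-r*dt) * [p * V(k+1, i) + (1-p) * V(k+1, i+1)].
  V(2,0) = exp(-r*dt) * [p*0.000000 + (1-p)*0.000000] = 0.000000
  V(2,1) = exp(-r*dt) * [p*0.000000 + (1-p)*0.381179] = 0.203735
  V(2,2) = exp(-r*dt) * [p*0.381179 + (1-p)*0.701127] = 0.549433
  V(1,0) = exp(-r*dt) * [p*0.000000 + (1-p)*0.203735] = 0.108893
  V(1,1) = exp(-r*dt) * [p*0.203735 + (1-p)*0.549433] = 0.387034
  V(0,0) = exp(-r*dt) * [p*0.108893 + (1-p)*0.387034] = 0.256769


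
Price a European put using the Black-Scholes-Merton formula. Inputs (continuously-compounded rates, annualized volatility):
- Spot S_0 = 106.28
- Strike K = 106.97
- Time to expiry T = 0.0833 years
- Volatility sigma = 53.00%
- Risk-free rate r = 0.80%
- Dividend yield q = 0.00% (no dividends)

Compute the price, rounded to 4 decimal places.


d1 = (ln(S/K) + (r - q + 0.5*sigma^2) * T) / (sigma * sqrt(T)) = 0.03853495
d2 = d1 - sigma * sqrt(T) = -0.11443227
exp(-rT) = 0.99933382; exp(-qT) = 1.00000000
P = K * exp(-rT) * N(-d2) - S_0 * exp(-qT) * N(-d1)
N(-d1) = 0.48463058; N(-d2) = 0.54555243
P = 106.9700 * 0.99933382 * 0.54555243 - 106.2800 * 1.00000000 * 0.48463058 = 6.8123

Answer: Price = 6.8123


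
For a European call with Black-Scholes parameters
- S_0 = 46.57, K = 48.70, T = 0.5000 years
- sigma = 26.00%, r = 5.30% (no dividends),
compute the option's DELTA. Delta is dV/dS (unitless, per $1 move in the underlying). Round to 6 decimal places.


d1 = -0.0071933053; d2 = -0.1910410684
phi(d1) = 0.3989319592; exp(-qT) = 1.0000000000; exp(-rT) = 0.9738480438
N(d1) = 0.4971303111
Delta = exp(-qT) * N(d1) = 1.0000000000 * 0.4971303111 = 0.497130

Answer: Delta = 0.497130


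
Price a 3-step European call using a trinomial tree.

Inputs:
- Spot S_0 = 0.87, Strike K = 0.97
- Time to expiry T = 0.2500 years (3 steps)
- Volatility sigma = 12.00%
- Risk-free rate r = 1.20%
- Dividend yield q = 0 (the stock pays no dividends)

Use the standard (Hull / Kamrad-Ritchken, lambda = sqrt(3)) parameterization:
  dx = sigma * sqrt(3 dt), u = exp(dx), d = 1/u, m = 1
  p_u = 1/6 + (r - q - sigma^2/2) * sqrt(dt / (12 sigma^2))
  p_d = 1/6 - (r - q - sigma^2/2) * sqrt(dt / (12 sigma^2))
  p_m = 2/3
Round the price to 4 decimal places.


Answer: Price = V(0,0) = 0.0010

Derivation:
dt = T/N = 0.083333; dx = sigma*sqrt(3*dt) = 0.060000
u = exp(dx) = 1.061837; d = 1/u = 0.941765
p_u = 0.170000, p_m = 0.666667, p_d = 0.163333
Discount per step: exp(-r*dt) = 0.999000
Stock lattice S(k, j) with j the centered position index:
  k=0: S(0,+0) = 0.8700
  k=1: S(1,-1) = 0.8193; S(1,+0) = 0.8700; S(1,+1) = 0.9238
  k=2: S(2,-2) = 0.7716; S(2,-1) = 0.8193; S(2,+0) = 0.8700; S(2,+1) = 0.9238; S(2,+2) = 0.9809
  k=3: S(3,-3) = 0.7267; S(3,-2) = 0.7716; S(3,-1) = 0.8193; S(3,+0) = 0.8700; S(3,+1) = 0.9238; S(3,+2) = 0.9809; S(3,+3) = 1.0416
Terminal payoffs V(N, j) = max(S_T - K, 0):
  V(3,-3) = 0.000000; V(3,-2) = 0.000000; V(3,-1) = 0.000000; V(3,+0) = 0.000000; V(3,+1) = 0.000000; V(3,+2) = 0.010922; V(3,+3) = 0.071579
Backward induction: V(k, j) = exp(-r*dt) * [p_u * V(k+1, j+1) + p_m * V(k+1, j) + p_d * V(k+1, j-1)]
  V(2,-2) = exp(-r*dt) * [p_u*0.000000 + p_m*0.000000 + p_d*0.000000] = 0.000000
  V(2,-1) = exp(-r*dt) * [p_u*0.000000 + p_m*0.000000 + p_d*0.000000] = 0.000000
  V(2,+0) = exp(-r*dt) * [p_u*0.000000 + p_m*0.000000 + p_d*0.000000] = 0.000000
  V(2,+1) = exp(-r*dt) * [p_u*0.010922 + p_m*0.000000 + p_d*0.000000] = 0.001855
  V(2,+2) = exp(-r*dt) * [p_u*0.071579 + p_m*0.010922 + p_d*0.000000] = 0.019431
  V(1,-1) = exp(-r*dt) * [p_u*0.000000 + p_m*0.000000 + p_d*0.000000] = 0.000000
  V(1,+0) = exp(-r*dt) * [p_u*0.001855 + p_m*0.000000 + p_d*0.000000] = 0.000315
  V(1,+1) = exp(-r*dt) * [p_u*0.019431 + p_m*0.001855 + p_d*0.000000] = 0.004535
  V(0,+0) = exp(-r*dt) * [p_u*0.004535 + p_m*0.000315 + p_d*0.000000] = 0.000980


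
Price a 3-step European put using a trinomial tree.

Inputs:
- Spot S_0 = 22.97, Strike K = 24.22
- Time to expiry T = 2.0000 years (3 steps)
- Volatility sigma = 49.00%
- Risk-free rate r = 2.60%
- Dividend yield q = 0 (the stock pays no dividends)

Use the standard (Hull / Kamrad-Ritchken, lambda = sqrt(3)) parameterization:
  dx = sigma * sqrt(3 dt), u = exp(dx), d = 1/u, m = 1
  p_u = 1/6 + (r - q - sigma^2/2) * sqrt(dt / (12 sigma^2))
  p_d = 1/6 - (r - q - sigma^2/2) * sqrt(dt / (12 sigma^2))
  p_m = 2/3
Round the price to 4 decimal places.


Answer: Price = V(0,0) = 5.8548

Derivation:
dt = T/N = 0.666667; dx = sigma*sqrt(3*dt) = 0.692965
u = exp(dx) = 1.999635; d = 1/u = 0.500091
p_u = 0.121426, p_m = 0.666667, p_d = 0.211907
Discount per step: exp(-r*dt) = 0.982816
Stock lattice S(k, j) with j the centered position index:
  k=0: S(0,+0) = 22.9700
  k=1: S(1,-1) = 11.4871; S(1,+0) = 22.9700; S(1,+1) = 45.9316
  k=2: S(2,-2) = 5.7446; S(2,-1) = 11.4871; S(2,+0) = 22.9700; S(2,+1) = 45.9316; S(2,+2) = 91.8465
  k=3: S(3,-3) = 2.8728; S(3,-2) = 5.7446; S(3,-1) = 11.4871; S(3,+0) = 22.9700; S(3,+1) = 45.9316; S(3,+2) = 91.8465; S(3,+3) = 183.6594
Terminal payoffs V(N, j) = max(K - S_T, 0):
  V(3,-3) = 21.347177; V(3,-2) = 18.475403; V(3,-1) = 12.732903; V(3,+0) = 1.250000; V(3,+1) = 0.000000; V(3,+2) = 0.000000; V(3,+3) = 0.000000
Backward induction: V(k, j) = exp(-r*dt) * [p_u * V(k+1, j+1) + p_m * V(k+1, j) + p_d * V(k+1, j-1)]
  V(2,-2) = exp(-r*dt) * [p_u*12.732903 + p_m*18.475403 + p_d*21.347177] = 18.070706
  V(2,-1) = exp(-r*dt) * [p_u*1.250000 + p_m*12.732903 + p_d*18.475403] = 12.339701
  V(2,+0) = exp(-r*dt) * [p_u*0.000000 + p_m*1.250000 + p_d*12.732903] = 3.470840
  V(2,+1) = exp(-r*dt) * [p_u*0.000000 + p_m*0.000000 + p_d*1.250000] = 0.260332
  V(2,+2) = exp(-r*dt) * [p_u*0.000000 + p_m*0.000000 + p_d*0.000000] = 0.000000
  V(1,-1) = exp(-r*dt) * [p_u*3.470840 + p_m*12.339701 + p_d*18.070706] = 12.262820
  V(1,+0) = exp(-r*dt) * [p_u*0.260332 + p_m*3.470840 + p_d*12.339701] = 4.875135
  V(1,+1) = exp(-r*dt) * [p_u*0.000000 + p_m*0.260332 + p_d*3.470840] = 0.893429
  V(0,+0) = exp(-r*dt) * [p_u*0.893429 + p_m*4.875135 + p_d*12.262820] = 5.854787


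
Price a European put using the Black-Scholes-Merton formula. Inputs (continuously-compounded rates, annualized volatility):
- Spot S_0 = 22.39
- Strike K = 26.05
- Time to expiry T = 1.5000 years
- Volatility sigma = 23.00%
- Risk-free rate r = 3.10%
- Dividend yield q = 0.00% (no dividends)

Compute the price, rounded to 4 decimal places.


Answer: Price = 4.0648

Derivation:
d1 = (ln(S/K) + (r - q + 0.5*sigma^2) * T) / (sigma * sqrt(T)) = -0.23155963
d2 = d1 - sigma * sqrt(T) = -0.51325095
exp(-rT) = 0.95456456; exp(-qT) = 1.00000000
P = K * exp(-rT) * N(-d2) - S_0 * exp(-qT) * N(-d1)
N(-d1) = 0.59155997; N(-d2) = 0.69611210
P = 26.0500 * 0.95456456 * 0.69611210 - 22.3900 * 1.00000000 * 0.59155997 = 4.0648


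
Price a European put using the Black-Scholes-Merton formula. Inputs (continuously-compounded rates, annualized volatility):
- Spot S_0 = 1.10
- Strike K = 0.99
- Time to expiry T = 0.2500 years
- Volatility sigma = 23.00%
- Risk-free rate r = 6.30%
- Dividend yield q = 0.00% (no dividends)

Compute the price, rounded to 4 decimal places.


Answer: Price = 0.0089

Derivation:
d1 = (ln(S/K) + (r - q + 0.5*sigma^2) * T) / (sigma * sqrt(T)) = 1.11063492
d2 = d1 - sigma * sqrt(T) = 0.99563492
exp(-rT) = 0.98437338; exp(-qT) = 1.00000000
P = K * exp(-rT) * N(-d2) - S_0 * exp(-qT) * N(-d1)
N(-d1) = 0.13336276; N(-d2) = 0.15971378
P = 0.9900 * 0.98437338 * 0.15971378 - 1.1000 * 1.00000000 * 0.13336276 = 0.0089


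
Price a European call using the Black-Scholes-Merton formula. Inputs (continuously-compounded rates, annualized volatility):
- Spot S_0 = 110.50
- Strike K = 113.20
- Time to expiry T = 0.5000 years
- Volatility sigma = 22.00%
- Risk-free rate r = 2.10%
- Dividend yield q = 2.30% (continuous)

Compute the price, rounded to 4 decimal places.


Answer: Price = 5.5573

Derivation:
d1 = (ln(S/K) + (r - q + 0.5*sigma^2) * T) / (sigma * sqrt(T)) = -0.08382844
d2 = d1 - sigma * sqrt(T) = -0.23939193
exp(-rT) = 0.98955493; exp(-qT) = 0.98856587
C = S_0 * exp(-qT) * N(d1) - K * exp(-rT) * N(d2)
N(d1) = 0.46659642; N(d2) = 0.40540084
C = 110.5000 * 0.98856587 * 0.46659642 - 113.2000 * 0.98955493 * 0.40540084 = 5.5573


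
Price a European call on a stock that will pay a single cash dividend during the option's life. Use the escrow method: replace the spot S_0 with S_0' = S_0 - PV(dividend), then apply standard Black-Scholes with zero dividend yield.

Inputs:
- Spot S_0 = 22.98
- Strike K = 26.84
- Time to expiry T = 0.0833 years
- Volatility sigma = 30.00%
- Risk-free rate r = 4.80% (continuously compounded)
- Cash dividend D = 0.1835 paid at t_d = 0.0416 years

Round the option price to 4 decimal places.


PV(D) = D * exp(-r * t_d) = 0.1835 * 0.99800519 = 0.18313395
S_0' = S_0 - PV(D) = 22.9800 - 0.18313395 = 22.79686605
d1 = (ln(S_0'/K) + (r + sigma^2/2)*T) / (sigma*sqrt(T)) = -1.79618811
d2 = d1 - sigma*sqrt(T) = -1.88277333
exp(-rT) = 0.99600958
N(d1) = 0.03623230; N(d2) = 0.02986555
C = S_0' * N(d1) - K * exp(-rT) * N(d2) = 22.79686605 * 0.03623230 - 26.8400 * 0.99600958 * 0.02986555 = 0.0276

Answer: Price = 0.0276


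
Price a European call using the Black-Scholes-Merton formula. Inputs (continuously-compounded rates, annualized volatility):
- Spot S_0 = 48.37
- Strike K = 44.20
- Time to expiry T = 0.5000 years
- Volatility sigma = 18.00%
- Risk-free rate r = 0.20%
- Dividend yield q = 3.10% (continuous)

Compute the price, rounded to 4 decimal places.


d1 = (ln(S/K) + (r - q + 0.5*sigma^2) * T) / (sigma * sqrt(T)) = 0.65804141
d2 = d1 - sigma * sqrt(T) = 0.53076219
exp(-rT) = 0.99900050; exp(-qT) = 0.98461951
C = S_0 * exp(-qT) * N(d1) - K * exp(-rT) * N(d2)
N(d1) = 0.74474424; N(d2) = 0.70220821
C = 48.3700 * 0.98461951 * 0.74474424 - 44.2000 * 0.99900050 * 0.70220821 = 4.4626

Answer: Price = 4.4626


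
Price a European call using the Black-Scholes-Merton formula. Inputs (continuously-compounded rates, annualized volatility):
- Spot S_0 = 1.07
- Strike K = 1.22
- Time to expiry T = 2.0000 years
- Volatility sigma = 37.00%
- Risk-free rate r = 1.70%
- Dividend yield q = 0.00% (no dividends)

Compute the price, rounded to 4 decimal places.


d1 = (ln(S/K) + (r - q + 0.5*sigma^2) * T) / (sigma * sqrt(T)) = 0.07588553
d2 = d1 - sigma * sqrt(T) = -0.44737348
exp(-rT) = 0.96657150; exp(-qT) = 1.00000000
C = S_0 * exp(-qT) * N(d1) - K * exp(-rT) * N(d2)
N(d1) = 0.53024492; N(d2) = 0.32730271
C = 1.0700 * 1.00000000 * 0.53024492 - 1.2200 * 0.96657150 * 0.32730271 = 0.1814

Answer: Price = 0.1814


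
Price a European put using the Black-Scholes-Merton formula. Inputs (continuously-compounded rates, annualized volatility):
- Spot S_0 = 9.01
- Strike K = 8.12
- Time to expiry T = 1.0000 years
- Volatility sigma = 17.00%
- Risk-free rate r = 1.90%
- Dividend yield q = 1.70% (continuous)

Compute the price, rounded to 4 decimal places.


Answer: Price = 0.2313

Derivation:
d1 = (ln(S/K) + (r - q + 0.5*sigma^2) * T) / (sigma * sqrt(T)) = 0.70855834
d2 = d1 - sigma * sqrt(T) = 0.53855834
exp(-rT) = 0.98117936; exp(-qT) = 0.98314368
P = K * exp(-rT) * N(-d2) - S_0 * exp(-qT) * N(-d1)
N(-d1) = 0.23929930; N(-d2) = 0.29509582
P = 8.1200 * 0.98117936 * 0.29509582 - 9.0100 * 0.98314368 * 0.23929930 = 0.2313


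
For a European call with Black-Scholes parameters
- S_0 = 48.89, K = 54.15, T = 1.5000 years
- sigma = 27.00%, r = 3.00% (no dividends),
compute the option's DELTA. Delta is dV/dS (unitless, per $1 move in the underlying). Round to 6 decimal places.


Answer: Delta = 0.496972

Derivation:
d1 = -0.0075906870; d2 = -0.3382718023
phi(d1) = 0.3989307873; exp(-qT) = 1.0000000000; exp(-rT) = 0.9559974818
N(d1) = 0.4969717831
Delta = exp(-qT) * N(d1) = 1.0000000000 * 0.4969717831 = 0.496972


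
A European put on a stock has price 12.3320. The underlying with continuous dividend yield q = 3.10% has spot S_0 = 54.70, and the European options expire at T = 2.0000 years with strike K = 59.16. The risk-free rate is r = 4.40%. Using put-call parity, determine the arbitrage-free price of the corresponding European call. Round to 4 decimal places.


Answer: Call price = 9.5672

Derivation:
Put-call parity: C - P = S_0 * exp(-qT) - K * exp(-rT).
S_0 * exp(-qT) = 54.7000 * 0.93988289 = 51.41159391
K * exp(-rT) = 59.1600 * 0.91576088 = 54.17641347
C = P + S*exp(-qT) - K*exp(-rT)
C = 12.3320 + 51.41159391 - 54.17641347 = 9.5672


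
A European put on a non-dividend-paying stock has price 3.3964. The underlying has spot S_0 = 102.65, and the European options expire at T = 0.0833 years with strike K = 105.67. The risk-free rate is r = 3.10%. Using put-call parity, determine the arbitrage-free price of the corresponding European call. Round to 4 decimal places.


Answer: Call price = 0.6489

Derivation:
Put-call parity: C - P = S_0 * exp(-qT) - K * exp(-rT).
S_0 * exp(-qT) = 102.6500 * 1.00000000 = 102.65000000
K * exp(-rT) = 105.6700 * 0.99742103 = 105.39748037
C = P + S*exp(-qT) - K*exp(-rT)
C = 3.3964 + 102.65000000 - 105.39748037 = 0.6489


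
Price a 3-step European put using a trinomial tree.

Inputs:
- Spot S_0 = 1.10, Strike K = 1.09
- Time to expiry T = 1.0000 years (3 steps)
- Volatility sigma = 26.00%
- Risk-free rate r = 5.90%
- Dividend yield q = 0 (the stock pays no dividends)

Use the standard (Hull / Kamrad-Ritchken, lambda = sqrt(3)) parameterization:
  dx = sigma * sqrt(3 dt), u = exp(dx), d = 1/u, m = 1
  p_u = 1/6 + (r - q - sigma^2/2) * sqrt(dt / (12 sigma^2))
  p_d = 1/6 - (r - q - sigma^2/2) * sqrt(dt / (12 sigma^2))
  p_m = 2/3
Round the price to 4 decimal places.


dt = T/N = 0.333333; dx = sigma*sqrt(3*dt) = 0.260000
u = exp(dx) = 1.296930; d = 1/u = 0.771052
p_u = 0.182821, p_m = 0.666667, p_d = 0.150513
Discount per step: exp(-r*dt) = 0.980525
Stock lattice S(k, j) with j the centered position index:
  k=0: S(0,+0) = 1.1000
  k=1: S(1,-1) = 0.8482; S(1,+0) = 1.1000; S(1,+1) = 1.4266
  k=2: S(2,-2) = 0.6540; S(2,-1) = 0.8482; S(2,+0) = 1.1000; S(2,+1) = 1.4266; S(2,+2) = 1.8502
  k=3: S(3,-3) = 0.5042; S(3,-2) = 0.6540; S(3,-1) = 0.8482; S(3,+0) = 1.1000; S(3,+1) = 1.4266; S(3,+2) = 1.8502; S(3,+3) = 2.3996
Terminal payoffs V(N, j) = max(K - S_T, 0):
  V(3,-3) = 0.585753; V(3,-2) = 0.436027; V(3,-1) = 0.241843; V(3,+0) = 0.000000; V(3,+1) = 0.000000; V(3,+2) = 0.000000; V(3,+3) = 0.000000
Backward induction: V(k, j) = exp(-r*dt) * [p_u * V(k+1, j+1) + p_m * V(k+1, j) + p_d * V(k+1, j-1)]
  V(2,-2) = exp(-r*dt) * [p_u*0.241843 + p_m*0.436027 + p_d*0.585753] = 0.414823
  V(2,-1) = exp(-r*dt) * [p_u*0.000000 + p_m*0.241843 + p_d*0.436027] = 0.222439
  V(2,+0) = exp(-r*dt) * [p_u*0.000000 + p_m*0.000000 + p_d*0.241843] = 0.035692
  V(2,+1) = exp(-r*dt) * [p_u*0.000000 + p_m*0.000000 + p_d*0.000000] = 0.000000
  V(2,+2) = exp(-r*dt) * [p_u*0.000000 + p_m*0.000000 + p_d*0.000000] = 0.000000
  V(1,-1) = exp(-r*dt) * [p_u*0.035692 + p_m*0.222439 + p_d*0.414823] = 0.213023
  V(1,+0) = exp(-r*dt) * [p_u*0.000000 + p_m*0.035692 + p_d*0.222439] = 0.056159
  V(1,+1) = exp(-r*dt) * [p_u*0.000000 + p_m*0.000000 + p_d*0.035692] = 0.005267
  V(0,+0) = exp(-r*dt) * [p_u*0.005267 + p_m*0.056159 + p_d*0.213023] = 0.069093

Answer: Price = V(0,0) = 0.0691


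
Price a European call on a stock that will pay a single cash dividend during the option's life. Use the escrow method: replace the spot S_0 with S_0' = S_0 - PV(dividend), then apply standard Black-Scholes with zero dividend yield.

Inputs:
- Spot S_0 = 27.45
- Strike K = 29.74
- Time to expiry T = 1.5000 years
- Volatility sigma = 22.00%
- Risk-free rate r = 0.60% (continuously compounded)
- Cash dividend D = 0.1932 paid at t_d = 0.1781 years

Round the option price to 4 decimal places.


Answer: Price = 2.0578

Derivation:
PV(D) = D * exp(-r * t_d) = 0.1932 * 0.99893197 = 0.19299366
S_0' = S_0 - PV(D) = 27.4500 - 0.19299366 = 27.25700634
d1 = (ln(S_0'/K) + (r + sigma^2/2)*T) / (sigma*sqrt(T)) = -0.15543994
d2 = d1 - sigma*sqrt(T) = -0.42488381
exp(-rT) = 0.99104038
N(d1) = 0.43823725; N(d2) = 0.33546069
C = S_0' * N(d1) - K * exp(-rT) * N(d2) = 27.25700634 * 0.43823725 - 29.7400 * 0.99104038 * 0.33546069 = 2.0578


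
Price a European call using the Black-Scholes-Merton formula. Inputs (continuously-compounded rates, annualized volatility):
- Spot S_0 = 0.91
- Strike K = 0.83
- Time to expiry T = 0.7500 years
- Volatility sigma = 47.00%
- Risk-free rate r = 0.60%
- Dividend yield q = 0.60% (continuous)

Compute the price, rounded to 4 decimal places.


d1 = (ln(S/K) + (r - q + 0.5*sigma^2) * T) / (sigma * sqrt(T)) = 0.42958889
d2 = d1 - sigma * sqrt(T) = 0.02255695
exp(-rT) = 0.99551011; exp(-qT) = 0.99551011
C = S_0 * exp(-qT) * N(d1) - K * exp(-rT) * N(d2)
N(d1) = 0.66625264; N(d2) = 0.50899816
C = 0.9100 * 0.99551011 * 0.66625264 - 0.8300 * 0.99551011 * 0.50899816 = 0.1830

Answer: Price = 0.1830


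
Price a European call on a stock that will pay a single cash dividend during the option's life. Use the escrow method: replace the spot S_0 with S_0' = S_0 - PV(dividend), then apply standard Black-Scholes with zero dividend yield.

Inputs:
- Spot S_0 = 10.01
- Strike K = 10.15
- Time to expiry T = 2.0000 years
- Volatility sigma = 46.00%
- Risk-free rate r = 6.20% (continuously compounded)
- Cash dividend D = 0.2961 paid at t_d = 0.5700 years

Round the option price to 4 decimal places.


Answer: Price = 2.7800

Derivation:
PV(D) = D * exp(-r * t_d) = 0.2961 * 0.96527717 = 0.28581857
S_0' = S_0 - PV(D) = 10.0100 - 0.28581857 = 9.72418143
d1 = (ln(S_0'/K) + (r + sigma^2/2)*T) / (sigma*sqrt(T)) = 0.44999969
d2 = d1 - sigma*sqrt(T) = -0.20053854
exp(-rT) = 0.88337984
N(d1) = 0.67364467; N(d2) = 0.42052971
C = S_0' * N(d1) - K * exp(-rT) * N(d2) = 9.72418143 * 0.67364467 - 10.1500 * 0.88337984 * 0.42052971 = 2.7800


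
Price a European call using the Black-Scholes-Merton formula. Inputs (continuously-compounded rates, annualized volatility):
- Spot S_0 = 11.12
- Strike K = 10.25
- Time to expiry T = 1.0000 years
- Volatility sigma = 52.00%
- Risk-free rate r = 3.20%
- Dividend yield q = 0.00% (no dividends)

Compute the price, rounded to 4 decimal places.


Answer: Price = 2.8052

Derivation:
d1 = (ln(S/K) + (r - q + 0.5*sigma^2) * T) / (sigma * sqrt(T)) = 0.47820689
d2 = d1 - sigma * sqrt(T) = -0.04179311
exp(-rT) = 0.96850658; exp(-qT) = 1.00000000
C = S_0 * exp(-qT) * N(d1) - K * exp(-rT) * N(d2)
N(d1) = 0.68374852; N(d2) = 0.48333181
C = 11.1200 * 1.00000000 * 0.68374852 - 10.2500 * 0.96850658 * 0.48333181 = 2.8052


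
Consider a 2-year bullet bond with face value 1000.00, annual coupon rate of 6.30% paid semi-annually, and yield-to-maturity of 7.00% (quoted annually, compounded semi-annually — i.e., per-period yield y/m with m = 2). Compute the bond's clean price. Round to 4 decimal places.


Answer: Price = 987.1442

Derivation:
Coupon per period c = face * coupon_rate / m = 31.500000
Periods per year m = 2; per-period yield y/m = 0.035000
Number of cashflows N = 4
Cashflows (t years, CF_t, discount factor 1/(1+y/m)^(m*t), PV):
  t = 0.5000: CF_t = 31.500000, DF = 0.966184, PV = 30.434783
  t = 1.0000: CF_t = 31.500000, DF = 0.933511, PV = 29.405587
  t = 1.5000: CF_t = 31.500000, DF = 0.901943, PV = 28.411195
  t = 2.0000: CF_t = 1031.500000, DF = 0.871442, PV = 898.892658
Price P = sum_t PV_t = 987.144223


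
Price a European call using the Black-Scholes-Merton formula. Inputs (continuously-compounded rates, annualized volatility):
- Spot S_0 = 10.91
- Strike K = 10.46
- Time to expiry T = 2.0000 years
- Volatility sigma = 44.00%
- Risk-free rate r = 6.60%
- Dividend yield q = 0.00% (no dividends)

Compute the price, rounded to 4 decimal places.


d1 = (ln(S/K) + (r - q + 0.5*sigma^2) * T) / (sigma * sqrt(T)) = 0.59095058
d2 = d1 - sigma * sqrt(T) = -0.03130339
exp(-rT) = 0.87634100; exp(-qT) = 1.00000000
C = S_0 * exp(-qT) * N(d1) - K * exp(-rT) * N(d2)
N(d1) = 0.72272323; N(d2) = 0.48751379
C = 10.9100 * 1.00000000 * 0.72272323 - 10.4600 * 0.87634100 * 0.48751379 = 3.4161

Answer: Price = 3.4161


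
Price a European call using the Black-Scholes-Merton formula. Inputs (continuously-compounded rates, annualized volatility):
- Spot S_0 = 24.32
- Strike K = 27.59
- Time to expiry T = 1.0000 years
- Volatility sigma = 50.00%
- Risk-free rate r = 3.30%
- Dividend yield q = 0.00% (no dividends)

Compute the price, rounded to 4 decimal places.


d1 = (ln(S/K) + (r - q + 0.5*sigma^2) * T) / (sigma * sqrt(T)) = 0.06369134
d2 = d1 - sigma * sqrt(T) = -0.43630866
exp(-rT) = 0.96753856; exp(-qT) = 1.00000000
C = S_0 * exp(-qT) * N(d1) - K * exp(-rT) * N(d2)
N(d1) = 0.52539200; N(d2) = 0.33130640
C = 24.3200 * 1.00000000 * 0.52539200 - 27.5900 * 0.96753856 * 0.33130640 = 3.9335

Answer: Price = 3.9335


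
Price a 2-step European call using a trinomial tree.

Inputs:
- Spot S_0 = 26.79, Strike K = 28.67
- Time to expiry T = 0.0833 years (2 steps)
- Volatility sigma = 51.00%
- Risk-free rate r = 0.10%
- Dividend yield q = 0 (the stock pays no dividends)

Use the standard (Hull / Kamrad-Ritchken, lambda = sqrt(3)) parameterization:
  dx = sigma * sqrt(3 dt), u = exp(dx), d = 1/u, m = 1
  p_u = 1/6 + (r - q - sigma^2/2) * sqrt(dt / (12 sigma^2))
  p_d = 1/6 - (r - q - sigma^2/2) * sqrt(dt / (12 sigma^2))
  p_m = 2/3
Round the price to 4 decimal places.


dt = T/N = 0.041650; dx = sigma*sqrt(3*dt) = 0.180276
u = exp(dx) = 1.197548; d = 1/u = 0.835040
p_u = 0.151759, p_m = 0.666667, p_d = 0.181574
Discount per step: exp(-r*dt) = 0.999958
Stock lattice S(k, j) with j the centered position index:
  k=0: S(0,+0) = 26.7900
  k=1: S(1,-1) = 22.3707; S(1,+0) = 26.7900; S(1,+1) = 32.0823
  k=2: S(2,-2) = 18.6804; S(2,-1) = 22.3707; S(2,+0) = 26.7900; S(2,+1) = 32.0823; S(2,+2) = 38.4201
Terminal payoffs V(N, j) = max(S_T - K, 0):
  V(2,-2) = 0.000000; V(2,-1) = 0.000000; V(2,+0) = 0.000000; V(2,+1) = 3.412312; V(2,+2) = 9.750110
Backward induction: V(k, j) = exp(-r*dt) * [p_u * V(k+1, j+1) + p_m * V(k+1, j) + p_d * V(k+1, j-1)]
  V(1,-1) = exp(-r*dt) * [p_u*0.000000 + p_m*0.000000 + p_d*0.000000] = 0.000000
  V(1,+0) = exp(-r*dt) * [p_u*3.412312 + p_m*0.000000 + p_d*0.000000] = 0.517828
  V(1,+1) = exp(-r*dt) * [p_u*9.750110 + p_m*3.412312 + p_d*0.000000] = 3.754387
  V(0,+0) = exp(-r*dt) * [p_u*3.754387 + p_m*0.517828 + p_d*0.000000] = 0.914943

Answer: Price = V(0,0) = 0.9149


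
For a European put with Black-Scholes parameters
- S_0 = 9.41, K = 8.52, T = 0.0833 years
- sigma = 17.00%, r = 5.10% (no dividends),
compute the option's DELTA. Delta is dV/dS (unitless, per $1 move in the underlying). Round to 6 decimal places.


d1 = 2.1361192240; d2 = 2.0870542671
phi(d1) = 0.0407442235; exp(-qT) = 1.0000000000; exp(-rT) = 0.9957607113
N(-d1) = 0.0163348486
Delta = -exp(-qT) * N(-d1) = -1.0000000000 * 0.0163348486 = -0.016335

Answer: Delta = -0.016335


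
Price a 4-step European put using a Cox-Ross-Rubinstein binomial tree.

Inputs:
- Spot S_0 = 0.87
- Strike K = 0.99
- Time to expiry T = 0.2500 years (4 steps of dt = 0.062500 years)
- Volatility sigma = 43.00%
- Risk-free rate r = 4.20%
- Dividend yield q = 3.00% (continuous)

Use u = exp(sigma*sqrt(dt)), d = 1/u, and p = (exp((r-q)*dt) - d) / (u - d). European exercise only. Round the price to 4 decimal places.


Answer: Price = V(0,0) = 0.1538

Derivation:
dt = T/N = 0.062500
u = exp(sigma*sqrt(dt)) = 1.113491; d = 1/u = 0.898077
p = (exp((r-q)*dt) - d) / (u - d) = 0.476634
Discount per step: exp(-r*dt) = 0.997378
Stock lattice S(k, i) with i counting down-moves:
  k=0: S(0,0) = 0.8700
  k=1: S(1,0) = 0.9687; S(1,1) = 0.7813
  k=2: S(2,0) = 1.0787; S(2,1) = 0.8700; S(2,2) = 0.7017
  k=3: S(3,0) = 1.2011; S(3,1) = 0.9687; S(3,2) = 0.7813; S(3,3) = 0.6302
  k=4: S(4,0) = 1.3374; S(4,1) = 1.0787; S(4,2) = 0.8700; S(4,3) = 0.7017; S(4,4) = 0.5659
Terminal payoffs V(N, i) = max(K - S_T, 0):
  V(4,0) = 0.000000; V(4,1) = 0.000000; V(4,2) = 0.120000; V(4,3) = 0.288309; V(4,4) = 0.424057
Backward induction: V(k, i) = exp(-r*dt) * [p * V(k+1, i) + (1-p) * V(k+1, i+1)].
  V(3,0) = exp(-r*dt) * [p*0.000000 + (1-p)*0.000000] = 0.000000
  V(3,1) = exp(-r*dt) * [p*0.000000 + (1-p)*0.120000] = 0.062639
  V(3,2) = exp(-r*dt) * [p*0.120000 + (1-p)*0.288309] = 0.207542
  V(3,3) = exp(-r*dt) * [p*0.288309 + (1-p)*0.424057] = 0.358413
  V(2,0) = exp(-r*dt) * [p*0.000000 + (1-p)*0.062639] = 0.032697
  V(2,1) = exp(-r*dt) * [p*0.062639 + (1-p)*0.207542] = 0.138113
  V(2,2) = exp(-r*dt) * [p*0.207542 + (1-p)*0.358413] = 0.285751
  V(1,0) = exp(-r*dt) * [p*0.032697 + (1-p)*0.138113] = 0.087638
  V(1,1) = exp(-r*dt) * [p*0.138113 + (1-p)*0.285751] = 0.214817
  V(0,0) = exp(-r*dt) * [p*0.087638 + (1-p)*0.214817] = 0.153795


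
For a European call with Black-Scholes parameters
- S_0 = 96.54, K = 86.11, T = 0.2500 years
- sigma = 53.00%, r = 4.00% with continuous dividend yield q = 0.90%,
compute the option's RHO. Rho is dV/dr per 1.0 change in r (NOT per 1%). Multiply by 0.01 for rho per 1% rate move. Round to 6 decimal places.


d1 = 0.5931863454; d2 = 0.3281863454
phi(d1) = 0.3345819110; exp(-qT) = 0.9977525294; exp(-rT) = 0.9900498337
N(d2) = 0.6286146143
Rho = K*T*exp(-rT)*N(d2) = 86.1100 * 0.2500 * 0.9900498337 * 0.6286146143 = 13.397850

Answer: Rho = 13.397850


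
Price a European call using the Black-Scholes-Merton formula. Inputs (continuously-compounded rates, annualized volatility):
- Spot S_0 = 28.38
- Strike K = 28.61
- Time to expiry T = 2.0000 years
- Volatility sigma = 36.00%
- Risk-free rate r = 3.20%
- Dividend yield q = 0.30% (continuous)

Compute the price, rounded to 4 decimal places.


Answer: Price = 6.2434

Derivation:
d1 = (ln(S/K) + (r - q + 0.5*sigma^2) * T) / (sigma * sqrt(T)) = 0.35262701
d2 = d1 - sigma * sqrt(T) = -0.15648987
exp(-rT) = 0.93800500; exp(-qT) = 0.99401796
C = S_0 * exp(-qT) * N(d1) - K * exp(-rT) * N(d2)
N(d1) = 0.63781596; N(d2) = 0.43782345
C = 28.3800 * 0.99401796 * 0.63781596 - 28.6100 * 0.93800500 * 0.43782345 = 6.2434


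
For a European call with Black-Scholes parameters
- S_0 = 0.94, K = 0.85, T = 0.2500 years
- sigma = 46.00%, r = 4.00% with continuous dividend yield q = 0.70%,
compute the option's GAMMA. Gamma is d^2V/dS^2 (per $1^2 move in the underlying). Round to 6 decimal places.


d1 = 0.5884501121; d2 = 0.3584501121
phi(d1) = 0.3355194670; exp(-qT) = 0.9982515304; exp(-rT) = 0.9900498337
Gamma = exp(-qT) * phi(d1) / (S * sigma * sqrt(T)) = 0.9982515304 * 0.3355194670 / (0.9400 * 0.4600 * 0.5000000000) = 1.549180

Answer: Gamma = 1.549180


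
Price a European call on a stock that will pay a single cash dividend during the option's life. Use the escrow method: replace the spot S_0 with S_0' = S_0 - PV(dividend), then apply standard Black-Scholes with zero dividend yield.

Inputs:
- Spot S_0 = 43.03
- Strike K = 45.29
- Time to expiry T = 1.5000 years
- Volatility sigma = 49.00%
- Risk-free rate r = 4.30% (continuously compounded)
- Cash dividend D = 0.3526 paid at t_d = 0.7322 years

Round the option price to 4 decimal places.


PV(D) = D * exp(-r * t_d) = 0.3526 * 0.96900588 = 0.34167147
S_0' = S_0 - PV(D) = 43.0300 - 0.34167147 = 42.68832853
d1 = (ln(S_0'/K) + (r + sigma^2/2)*T) / (sigma*sqrt(T)) = 0.30895945
d2 = d1 - sigma*sqrt(T) = -0.29116553
exp(-rT) = 0.93753611
N(d1) = 0.62132382; N(d2) = 0.38546236
C = S_0' * N(d1) - K * exp(-rT) * N(d2) = 42.68832853 * 0.62132382 - 45.2900 * 0.93753611 * 0.38546236 = 10.1562

Answer: Price = 10.1562


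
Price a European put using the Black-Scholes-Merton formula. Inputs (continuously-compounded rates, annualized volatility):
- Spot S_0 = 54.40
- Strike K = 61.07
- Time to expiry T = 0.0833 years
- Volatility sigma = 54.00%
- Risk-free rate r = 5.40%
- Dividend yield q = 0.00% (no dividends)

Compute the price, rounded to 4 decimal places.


Answer: Price = 7.6459

Derivation:
d1 = (ln(S/K) + (r - q + 0.5*sigma^2) * T) / (sigma * sqrt(T)) = -0.63529739
d2 = d1 - sigma * sqrt(T) = -0.79115078
exp(-rT) = 0.99551190; exp(-qT) = 1.00000000
P = K * exp(-rT) * N(-d2) - S_0 * exp(-qT) * N(-d1)
N(-d1) = 0.73738276; N(-d2) = 0.78557200
P = 61.0700 * 0.99551190 * 0.78557200 - 54.4000 * 1.00000000 * 0.73738276 = 7.6459


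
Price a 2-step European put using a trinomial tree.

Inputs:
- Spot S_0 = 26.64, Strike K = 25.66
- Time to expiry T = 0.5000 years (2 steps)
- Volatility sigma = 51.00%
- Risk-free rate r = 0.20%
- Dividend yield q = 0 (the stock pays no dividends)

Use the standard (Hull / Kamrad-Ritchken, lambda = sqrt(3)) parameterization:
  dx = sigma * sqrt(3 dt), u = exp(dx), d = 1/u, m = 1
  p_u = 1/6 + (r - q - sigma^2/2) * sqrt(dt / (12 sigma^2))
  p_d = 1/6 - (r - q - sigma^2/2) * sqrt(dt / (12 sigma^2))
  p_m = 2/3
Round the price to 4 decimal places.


Answer: Price = V(0,0) = 2.9083

Derivation:
dt = T/N = 0.250000; dx = sigma*sqrt(3*dt) = 0.441673
u = exp(dx) = 1.555307; d = 1/u = 0.642960
p_u = 0.130427, p_m = 0.666667, p_d = 0.202907
Discount per step: exp(-r*dt) = 0.999500
Stock lattice S(k, j) with j the centered position index:
  k=0: S(0,+0) = 26.6400
  k=1: S(1,-1) = 17.1285; S(1,+0) = 26.6400; S(1,+1) = 41.4334
  k=2: S(2,-2) = 11.0129; S(2,-1) = 17.1285; S(2,+0) = 26.6400; S(2,+1) = 41.4334; S(2,+2) = 64.4416
Terminal payoffs V(N, j) = max(K - S_T, 0):
  V(2,-2) = 14.647093; V(2,-1) = 8.531549; V(2,+0) = 0.000000; V(2,+1) = 0.000000; V(2,+2) = 0.000000
Backward induction: V(k, j) = exp(-r*dt) * [p_u * V(k+1, j+1) + p_m * V(k+1, j) + p_d * V(k+1, j-1)]
  V(1,-1) = exp(-r*dt) * [p_u*0.000000 + p_m*8.531549 + p_d*14.647093] = 8.655364
  V(1,+0) = exp(-r*dt) * [p_u*0.000000 + p_m*0.000000 + p_d*8.531549] = 1.730243
  V(1,+1) = exp(-r*dt) * [p_u*0.000000 + p_m*0.000000 + p_d*0.000000] = 0.000000
  V(0,+0) = exp(-r*dt) * [p_u*0.000000 + p_m*1.730243 + p_d*8.655364] = 2.908272


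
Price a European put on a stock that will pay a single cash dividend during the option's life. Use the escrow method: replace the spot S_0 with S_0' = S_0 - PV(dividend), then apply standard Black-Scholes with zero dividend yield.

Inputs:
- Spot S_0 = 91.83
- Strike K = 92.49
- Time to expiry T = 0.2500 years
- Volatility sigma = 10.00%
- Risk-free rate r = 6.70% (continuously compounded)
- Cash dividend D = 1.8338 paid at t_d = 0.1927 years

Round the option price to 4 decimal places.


PV(D) = D * exp(-r * t_d) = 1.8338 * 0.98717209 = 1.81027618
S_0' = S_0 - PV(D) = 91.8300 - 1.81027618 = 90.01972382
d1 = (ln(S_0'/K) + (r + sigma^2/2)*T) / (sigma*sqrt(T)) = -0.18143461
d2 = d1 - sigma*sqrt(T) = -0.23143461
exp(-rT) = 0.98338950
N(-d1) = 0.57198677; N(-d2) = 0.59151141
P = K * exp(-rT) * N(-d2) - S_0' * N(-d1) = 92.4900 * 0.98338950 * 0.59151141 - 90.01972382 * 0.57198677 = 2.3101

Answer: Price = 2.3101


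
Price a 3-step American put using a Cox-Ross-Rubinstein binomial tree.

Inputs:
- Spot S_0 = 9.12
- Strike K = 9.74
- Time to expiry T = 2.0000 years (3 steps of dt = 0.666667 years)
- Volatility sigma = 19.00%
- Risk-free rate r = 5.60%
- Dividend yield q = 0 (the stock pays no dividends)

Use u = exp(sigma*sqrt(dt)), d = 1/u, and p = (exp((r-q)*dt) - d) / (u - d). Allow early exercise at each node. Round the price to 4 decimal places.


dt = T/N = 0.666667
u = exp(sigma*sqrt(dt)) = 1.167815; d = 1/u = 0.856300
p = (exp((r-q)*dt) - d) / (u - d) = 0.583404
Discount per step: exp(-r*dt) = 0.963355
Stock lattice S(k, i) with i counting down-moves:
  k=0: S(0,0) = 9.1200
  k=1: S(1,0) = 10.6505; S(1,1) = 7.8095
  k=2: S(2,0) = 12.4378; S(2,1) = 9.1200; S(2,2) = 6.6872
  k=3: S(3,0) = 14.5250; S(3,1) = 10.6505; S(3,2) = 7.8095; S(3,3) = 5.7263
Terminal payoffs V(N, i) = max(K - S_T, 0):
  V(3,0) = 0.000000; V(3,1) = 0.000000; V(3,2) = 1.930543; V(3,3) = 4.013716
Backward induction: V(k, i) = exp(-r*dt) * [p * V(k+1, i) + (1-p) * V(k+1, i+1)]; then take max(V_cont, immediate exercise) for American.
  V(2,0) = exp(-r*dt) * [p*0.000000 + (1-p)*0.000000] = 0.000000; exercise = 0.000000; V(2,0) = max -> 0.000000
  V(2,1) = exp(-r*dt) * [p*0.000000 + (1-p)*1.930543] = 0.774785; exercise = 0.620000; V(2,1) = max -> 0.774785
  V(2,2) = exp(-r*dt) * [p*1.930543 + (1-p)*4.013716] = 2.695838; exercise = 3.052761; V(2,2) = max -> 3.052761
  V(1,0) = exp(-r*dt) * [p*0.000000 + (1-p)*0.774785] = 0.310944; exercise = 0.000000; V(1,0) = max -> 0.310944
  V(1,1) = exp(-r*dt) * [p*0.774785 + (1-p)*3.052761] = 1.660613; exercise = 1.930543; V(1,1) = max -> 1.930543
  V(0,0) = exp(-r*dt) * [p*0.310944 + (1-p)*1.930543] = 0.949543; exercise = 0.620000; V(0,0) = max -> 0.949543

Answer: Price = V(0,0) = 0.9495
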